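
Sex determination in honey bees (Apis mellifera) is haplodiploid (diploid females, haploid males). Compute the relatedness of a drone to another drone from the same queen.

Haploid brothers each carry a random half of the queen's diploid genome, so on average they share half: r = 1/2.

0.5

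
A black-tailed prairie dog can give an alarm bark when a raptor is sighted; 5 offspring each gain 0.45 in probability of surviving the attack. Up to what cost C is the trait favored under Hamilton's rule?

r to an offspring = 0.5 (one parent–offspring link: r = (1/2)^1 = 1/2).
Hamilton's rule: n·r·B > C, so the trait is favored while C < n·r·B = 5·0.5·0.45 = 1.125.

1.125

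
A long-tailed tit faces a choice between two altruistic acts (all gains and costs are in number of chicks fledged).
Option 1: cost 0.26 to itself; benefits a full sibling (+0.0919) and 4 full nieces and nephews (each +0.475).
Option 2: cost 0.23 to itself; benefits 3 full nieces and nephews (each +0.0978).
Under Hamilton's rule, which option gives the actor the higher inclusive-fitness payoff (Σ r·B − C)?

Option 1

Option 1: r to a full sibling = 0.5.
Option 1: r to a full niece or nephew = 0.25.
Option 1: Σ r·B − C = (1·0.5·0.0919 + 4·0.25·0.475) − 0.26 = 0.26095.
Option 2: r to a full niece or nephew = 0.25.
Option 2: Σ r·B − C = (3·0.25·0.0978) − 0.23 = -0.15665.
Option 1 has the higher net inclusive-fitness payoff.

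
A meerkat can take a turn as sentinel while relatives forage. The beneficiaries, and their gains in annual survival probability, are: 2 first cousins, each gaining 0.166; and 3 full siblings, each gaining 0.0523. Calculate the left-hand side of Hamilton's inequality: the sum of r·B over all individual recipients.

0.11995

r to a first cousin = 1/8 (first cousins share one grandparent pair — two paths of length 4: r = 2·(1/2)^4 = 1/8).
r to a full sibling = 1/2 (full sibs share both parents — two paths of length 2: r = 2·(1/2)^2 = 1/2).
Summing one r·B term per recipient: 2·0.125·0.166 + 3·0.5·0.0523 = 0.11995.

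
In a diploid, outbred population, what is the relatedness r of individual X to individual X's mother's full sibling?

0.25

Each parent–offspring link contributes a factor of 1/2, and independent paths through distinct common ancestors add.
Full aunt/uncle↔niece/nephew: two paths of length 3 through the shared grandparent pair: r = 2·(1/2)^3 = 1/4.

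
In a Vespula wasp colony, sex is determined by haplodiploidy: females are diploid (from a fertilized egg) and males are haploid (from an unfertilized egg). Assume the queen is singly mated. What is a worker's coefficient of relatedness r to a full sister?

0.75

Haplodiploid full sisters inherit their father's entire haploid genome identically (contributing 1/2) and on average half of their mother's contribution (1/2 · 1/2 = 1/4); r = 1/2 + 1/4 = 3/4.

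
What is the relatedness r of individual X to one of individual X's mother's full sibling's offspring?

Each parent–offspring link contributes a factor of 1/2, and independent paths through distinct common ancestors add.
First cousins share one grandparent pair — two paths of length 4: r = 2·(1/2)^4 = 1/8.

0.125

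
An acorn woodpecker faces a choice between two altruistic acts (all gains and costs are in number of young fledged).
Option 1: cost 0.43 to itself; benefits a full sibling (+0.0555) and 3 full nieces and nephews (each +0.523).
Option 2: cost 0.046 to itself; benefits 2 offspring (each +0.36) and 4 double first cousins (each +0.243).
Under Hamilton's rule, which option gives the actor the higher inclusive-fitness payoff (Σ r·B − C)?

Option 2

Option 1: r to a full sibling = 0.5.
Option 1: r to a full niece or nephew = 0.25.
Option 1: Σ r·B − C = (1·0.5·0.0555 + 3·0.25·0.523) − 0.43 = -0.01.
Option 2: r to an offspring = 0.5.
Option 2: r to a double first cousin = 0.25.
Option 2: Σ r·B − C = (2·0.5·0.36 + 4·0.25·0.243) − 0.046 = 0.557.
Option 2 has the higher net inclusive-fitness payoff.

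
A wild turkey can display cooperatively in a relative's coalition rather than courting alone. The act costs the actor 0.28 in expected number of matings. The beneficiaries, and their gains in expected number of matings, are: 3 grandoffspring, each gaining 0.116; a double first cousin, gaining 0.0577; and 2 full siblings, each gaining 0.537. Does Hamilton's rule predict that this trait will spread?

Yes

Hamilton's rule: the trait is favored when the sum of r·B over every recipient exceeds the actor's cost C.
r to a grandoffspring = 0.25 (two parent–offspring links: r = (1/2)^2 = 1/4).
r to a double first cousin = 1/4 (double first cousins share both grandparent pairs — four paths of length 4: r = 4·(1/2)^4 = 1/4).
r to a full sibling = 1/2 (full sibs share both parents — two paths of length 2: r = 2·(1/2)^2 = 1/2).
Summing one r·B term per recipient: 3·0.25·0.116 + 1·0.25·0.0577 + 2·0.5·0.537 = 0.638425.
0.638425 > 0.28: the indirect benefit exceeds the cost.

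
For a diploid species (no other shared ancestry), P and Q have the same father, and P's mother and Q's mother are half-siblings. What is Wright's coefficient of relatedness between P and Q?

0.3125

Relatedness sums over independent paths through distinct common ancestors.
P and Q are related in two ways: half-sibs through their shared father (r = 1/4) and half first cousins through their mothers (r = 1/16).
r = 1/4 + 1/16 = 0.3125.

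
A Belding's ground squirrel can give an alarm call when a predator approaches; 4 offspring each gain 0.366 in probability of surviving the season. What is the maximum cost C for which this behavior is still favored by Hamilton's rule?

0.732

r to an offspring = 1/2 (one parent–offspring link: r = (1/2)^1 = 1/2).
Hamilton's rule: n·r·B > C, so the trait is favored while C < n·r·B = 4·0.5·0.366 = 0.732.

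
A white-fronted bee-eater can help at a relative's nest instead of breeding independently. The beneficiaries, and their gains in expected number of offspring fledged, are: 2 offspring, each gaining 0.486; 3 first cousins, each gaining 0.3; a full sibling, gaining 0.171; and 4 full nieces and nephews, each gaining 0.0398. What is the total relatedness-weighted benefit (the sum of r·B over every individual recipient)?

r to an offspring = 0.5 (one parent–offspring link: r = (1/2)^1 = 1/2).
r to a first cousin = 1/8 (first cousins share one grandparent pair — two paths of length 4: r = 2·(1/2)^4 = 1/8).
r to a full sibling = 1/2 (full sibs share both parents — two paths of length 2: r = 2·(1/2)^2 = 1/2).
r to a full niece or nephew = 1/4 (full aunt/uncle↔niece/nephew: two paths of length 3 through the shared grandparent pair: r = 2·(1/2)^3 = 1/4).
Summing one r·B term per recipient: 2·0.5·0.486 + 3·0.125·0.3 + 1·0.5·0.171 + 4·0.25·0.0398 = 0.7238.

0.7238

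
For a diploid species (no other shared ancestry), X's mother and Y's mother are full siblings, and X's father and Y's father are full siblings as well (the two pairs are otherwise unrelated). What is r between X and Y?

0.25

Wright's path rule: contributions from independent ancestry routes add.
X and Y are related in two ways: first cousins through their mothers (r = 1/8) and first cousins through their fathers (r = 1/8) — i.e. double first cousins.
r = 1/8 + 1/8 = 0.25.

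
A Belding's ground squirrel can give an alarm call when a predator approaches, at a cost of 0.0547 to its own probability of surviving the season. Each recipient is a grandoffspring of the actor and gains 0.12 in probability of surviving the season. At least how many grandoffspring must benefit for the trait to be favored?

2

r to a grandoffspring = 1/4 (two parent–offspring links: r = (1/2)^2 = 1/4).
Hamilton's rule: n·r·B > C  ⇒  n > C/(r·B) = 0.0547/(0.25·0.12) = 1.823.
The smallest integer exceeding 1.823 is 2.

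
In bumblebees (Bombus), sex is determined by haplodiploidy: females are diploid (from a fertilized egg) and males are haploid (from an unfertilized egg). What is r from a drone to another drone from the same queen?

0.5

Haploid brothers each carry a random half of the queen's diploid genome, so on average they share half: r = 1/2.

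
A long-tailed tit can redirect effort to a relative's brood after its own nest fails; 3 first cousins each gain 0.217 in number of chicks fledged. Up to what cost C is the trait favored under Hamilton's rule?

0.081375

r to a first cousin = 1/8 (first cousins share one grandparent pair — two paths of length 4: r = 2·(1/2)^4 = 1/8).
Hamilton's rule: n·r·B > C, so the trait is favored while C < n·r·B = 3·0.125·0.217 = 0.081375.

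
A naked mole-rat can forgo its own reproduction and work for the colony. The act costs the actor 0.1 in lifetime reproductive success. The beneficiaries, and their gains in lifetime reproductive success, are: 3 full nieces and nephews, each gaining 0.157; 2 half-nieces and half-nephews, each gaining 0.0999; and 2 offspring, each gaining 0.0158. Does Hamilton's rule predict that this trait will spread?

Yes

Hamilton's rule: the trait is favored when the sum of r·B over every recipient exceeds the actor's cost C.
r to a full niece or nephew = 0.25 (full aunt/uncle↔niece/nephew: two paths of length 3 through the shared grandparent pair: r = 2·(1/2)^3 = 1/4).
r to a half-niece or half-nephew = 1/8 (half-aunt/uncle↔niece/nephew: one path of length 3: r = (1/2)^3 = 1/8).
r to an offspring = 0.5 (one parent–offspring link: r = (1/2)^1 = 1/2).
Summing one r·B term per recipient: 3·0.25·0.157 + 2·0.125·0.0999 + 2·0.5·0.0158 = 0.158525.
0.158525 > 0.1: the indirect benefit exceeds the cost.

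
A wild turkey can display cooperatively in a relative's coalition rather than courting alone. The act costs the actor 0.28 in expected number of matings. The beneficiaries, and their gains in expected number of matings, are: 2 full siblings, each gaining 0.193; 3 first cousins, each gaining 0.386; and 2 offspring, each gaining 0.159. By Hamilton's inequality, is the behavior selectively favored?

Yes

Hamilton's rule: the trait is favored when the sum of r·B over every recipient exceeds the actor's cost C.
r to a full sibling = 0.5 (full sibs share both parents — two paths of length 2: r = 2·(1/2)^2 = 1/2).
r to a first cousin = 1/8 (first cousins share one grandparent pair — two paths of length 4: r = 2·(1/2)^4 = 1/8).
r to an offspring = 1/2 (one parent–offspring link: r = (1/2)^1 = 1/2).
Summing one r·B term per recipient: 2·0.5·0.193 + 3·0.125·0.386 + 2·0.5·0.159 = 0.49675.
0.49675 > 0.28: the indirect benefit exceeds the cost.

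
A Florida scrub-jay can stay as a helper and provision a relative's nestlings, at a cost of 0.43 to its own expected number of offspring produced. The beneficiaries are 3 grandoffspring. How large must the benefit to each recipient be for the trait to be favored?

0.5733

r to a grandoffspring = 1/4 (two parent–offspring links: r = (1/2)^2 = 1/4).
Hamilton's rule with n recipients of equal r: n·r·B > C, so B > C/(n·r) = 0.43/(3·0.25) = 0.5733.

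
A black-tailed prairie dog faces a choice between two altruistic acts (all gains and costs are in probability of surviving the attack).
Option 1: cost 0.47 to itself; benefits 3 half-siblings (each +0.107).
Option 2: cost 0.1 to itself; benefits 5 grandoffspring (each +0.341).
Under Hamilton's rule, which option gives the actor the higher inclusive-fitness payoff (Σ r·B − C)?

Option 1: r to a half-sibling = 0.25.
Option 1: Σ r·B − C = (3·0.25·0.107) − 0.47 = -0.38975.
Option 2: r to a grandoffspring = 0.25.
Option 2: Σ r·B − C = (5·0.25·0.341) − 0.1 = 0.32625.
Option 2 has the higher net inclusive-fitness payoff.

Option 2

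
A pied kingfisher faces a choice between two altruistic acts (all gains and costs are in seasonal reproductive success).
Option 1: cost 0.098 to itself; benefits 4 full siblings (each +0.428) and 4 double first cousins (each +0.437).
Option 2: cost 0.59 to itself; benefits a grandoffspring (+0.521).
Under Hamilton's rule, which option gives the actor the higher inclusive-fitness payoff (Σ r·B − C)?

Option 1: r to a full sibling = 0.5.
Option 1: r to a double first cousin = 0.25.
Option 1: Σ r·B − C = (4·0.5·0.428 + 4·0.25·0.437) − 0.098 = 1.195.
Option 2: r to a grandoffspring = 0.25.
Option 2: Σ r·B − C = (1·0.25·0.521) − 0.59 = -0.45975.
Option 1 has the higher net inclusive-fitness payoff.

Option 1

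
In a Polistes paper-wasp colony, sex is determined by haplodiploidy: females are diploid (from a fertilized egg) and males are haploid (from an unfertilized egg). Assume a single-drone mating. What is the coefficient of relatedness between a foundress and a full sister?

0.75

Haplodiploid full sisters inherit their father's entire haploid genome identically (contributing 1/2) and on average half of their mother's contribution (1/2 · 1/2 = 1/4); r = 1/2 + 1/4 = 3/4.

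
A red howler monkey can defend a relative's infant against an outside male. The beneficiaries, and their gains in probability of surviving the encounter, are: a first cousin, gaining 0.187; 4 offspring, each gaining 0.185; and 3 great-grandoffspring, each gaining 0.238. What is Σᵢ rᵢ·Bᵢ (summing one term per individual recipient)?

0.482625

r to a first cousin = 0.125 (first cousins share one grandparent pair — two paths of length 4: r = 2·(1/2)^4 = 1/8).
r to an offspring = 1/2 (one parent–offspring link: r = (1/2)^1 = 1/2).
r to a great-grandoffspring = 1/8 (three parent–offspring links: r = (1/2)^3 = 1/8).
Summing one r·B term per recipient: 1·0.125·0.187 + 4·0.5·0.185 + 3·0.125·0.238 = 0.482625.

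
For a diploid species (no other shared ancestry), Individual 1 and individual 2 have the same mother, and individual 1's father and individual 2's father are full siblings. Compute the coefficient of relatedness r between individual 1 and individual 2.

Independent pedigree routes through distinct common ancestors add.
Individual 1 and individual 2 are related in two ways: half-sibs through their shared mother (r = 1/4) and first cousins through their fathers (r = 1/8).
r = 1/4 + 1/8 = 0.375.

0.375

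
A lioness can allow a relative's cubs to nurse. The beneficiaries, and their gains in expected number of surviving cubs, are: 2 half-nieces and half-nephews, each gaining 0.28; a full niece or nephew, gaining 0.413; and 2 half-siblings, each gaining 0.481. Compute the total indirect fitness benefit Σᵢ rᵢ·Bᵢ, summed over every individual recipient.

0.41375

r to a half-niece or half-nephew = 0.125 (half-aunt/uncle↔niece/nephew: one path of length 3: r = (1/2)^3 = 1/8).
r to a full niece or nephew = 1/4 (full aunt/uncle↔niece/nephew: two paths of length 3 through the shared grandparent pair: r = 2·(1/2)^3 = 1/4).
r to a half-sibling = 0.25 (half-sibs share one parent — one path of length 2: r = (1/2)^2 = 1/4).
Summing one r·B term per recipient: 2·0.125·0.28 + 1·0.25·0.413 + 2·0.25·0.481 = 0.41375.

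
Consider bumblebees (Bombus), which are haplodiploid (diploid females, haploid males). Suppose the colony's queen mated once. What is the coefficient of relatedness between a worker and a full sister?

Haplodiploid full sisters inherit their father's entire haploid genome identically (contributing 1/2) and on average half of their mother's contribution (1/2 · 1/2 = 1/4); r = 1/2 + 1/4 = 3/4.

0.75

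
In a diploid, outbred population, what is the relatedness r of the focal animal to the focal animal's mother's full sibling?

0.25

Each parent–offspring link contributes a factor of 1/2, and independent paths through distinct common ancestors add.
Full aunt/uncle↔niece/nephew: two paths of length 3 through the shared grandparent pair: r = 2·(1/2)^3 = 1/4.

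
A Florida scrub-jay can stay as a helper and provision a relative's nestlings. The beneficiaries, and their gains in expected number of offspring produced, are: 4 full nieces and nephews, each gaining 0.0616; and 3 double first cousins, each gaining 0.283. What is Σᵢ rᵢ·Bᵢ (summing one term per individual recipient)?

r to a full niece or nephew = 1/4 (full aunt/uncle↔niece/nephew: two paths of length 3 through the shared grandparent pair: r = 2·(1/2)^3 = 1/4).
r to a double first cousin = 1/4 (double first cousins share both grandparent pairs — four paths of length 4: r = 4·(1/2)^4 = 1/4).
Summing one r·B term per recipient: 4·0.25·0.0616 + 3·0.25·0.283 = 0.27385.

0.27385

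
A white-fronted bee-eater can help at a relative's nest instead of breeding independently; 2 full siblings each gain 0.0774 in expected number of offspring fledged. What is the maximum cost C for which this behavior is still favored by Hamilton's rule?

0.0774

r to a full sibling = 1/2 (full sibs share both parents — two paths of length 2: r = 2·(1/2)^2 = 1/2).
Hamilton's rule: n·r·B > C, so the trait is favored while C < n·r·B = 2·0.5·0.0774 = 0.0774.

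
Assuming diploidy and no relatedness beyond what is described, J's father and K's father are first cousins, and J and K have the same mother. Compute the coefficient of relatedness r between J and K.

Wright's path rule: contributions from independent ancestry routes add.
J and K are related in two ways: second cousins through their fathers (r = 1/32) and half-sibs through their shared mother (r = 1/4).
r = 1/32 + 1/4 = 0.28125.

0.28125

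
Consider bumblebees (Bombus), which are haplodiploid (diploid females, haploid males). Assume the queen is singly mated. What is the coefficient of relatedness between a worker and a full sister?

Haplodiploid full sisters inherit their father's entire haploid genome identically (contributing 1/2) and on average half of their mother's contribution (1/2 · 1/2 = 1/4); r = 1/2 + 1/4 = 3/4.

0.75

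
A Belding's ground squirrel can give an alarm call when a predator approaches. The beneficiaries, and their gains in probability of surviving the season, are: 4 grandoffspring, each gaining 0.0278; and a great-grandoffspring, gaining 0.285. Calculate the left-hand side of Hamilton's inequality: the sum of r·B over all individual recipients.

0.063425

r to a grandoffspring = 0.25 (two parent–offspring links: r = (1/2)^2 = 1/4).
r to a great-grandoffspring = 1/8 (three parent–offspring links: r = (1/2)^3 = 1/8).
Summing one r·B term per recipient: 4·0.25·0.0278 + 1·0.125·0.285 = 0.063425.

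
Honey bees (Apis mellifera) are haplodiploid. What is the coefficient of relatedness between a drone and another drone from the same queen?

0.5

Haploid brothers each carry a random half of the queen's diploid genome, so on average they share half: r = 1/2.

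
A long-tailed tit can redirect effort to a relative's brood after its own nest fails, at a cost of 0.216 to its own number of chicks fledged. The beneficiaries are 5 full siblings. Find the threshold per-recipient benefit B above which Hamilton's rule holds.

0.0864

r to a full sibling = 1/2 (full sibs share both parents — two paths of length 2: r = 2·(1/2)^2 = 1/2).
Hamilton's rule with n recipients of equal r: n·r·B > C, so B > C/(n·r) = 0.216/(5·0.5) = 0.0864.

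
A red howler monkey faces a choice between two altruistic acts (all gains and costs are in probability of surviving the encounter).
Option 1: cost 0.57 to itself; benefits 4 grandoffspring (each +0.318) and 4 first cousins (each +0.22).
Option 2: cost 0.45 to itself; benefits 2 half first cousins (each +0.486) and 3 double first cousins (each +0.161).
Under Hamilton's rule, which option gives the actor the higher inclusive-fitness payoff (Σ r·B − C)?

Option 1: r to a grandoffspring = 0.25.
Option 1: r to a first cousin = 0.125.
Option 1: Σ r·B − C = (4·0.25·0.318 + 4·0.125·0.22) − 0.57 = -0.142.
Option 2: r to a half first cousin = 0.0625.
Option 2: r to a double first cousin = 0.25.
Option 2: Σ r·B − C = (2·0.0625·0.486 + 3·0.25·0.161) − 0.45 = -0.2685.
Option 1 has the higher net inclusive-fitness payoff.

Option 1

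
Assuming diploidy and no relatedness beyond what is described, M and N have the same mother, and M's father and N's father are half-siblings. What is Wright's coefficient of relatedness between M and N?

0.3125

Wright's path rule: contributions from independent ancestry routes add.
M and N are related in two ways: half-sibs through their shared mother (r = 1/4) and half first cousins through their fathers (r = 1/16).
r = 1/4 + 1/16 = 0.3125.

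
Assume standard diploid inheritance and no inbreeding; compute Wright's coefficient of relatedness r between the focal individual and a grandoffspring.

0.25

Each parent–offspring link contributes a factor of 1/2, and independent paths through distinct common ancestors add.
Two parent–offspring links: r = (1/2)^2 = 1/4.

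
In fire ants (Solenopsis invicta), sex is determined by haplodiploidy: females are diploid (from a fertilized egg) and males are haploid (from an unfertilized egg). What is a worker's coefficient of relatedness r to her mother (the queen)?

One meiotic link between diploid queen and diploid daughter: r = 1/2.

0.5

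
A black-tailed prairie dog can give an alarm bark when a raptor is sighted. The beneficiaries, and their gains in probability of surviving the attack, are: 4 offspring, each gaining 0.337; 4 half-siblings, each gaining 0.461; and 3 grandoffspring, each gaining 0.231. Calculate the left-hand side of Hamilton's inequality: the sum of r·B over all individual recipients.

r to an offspring = 0.5 (one parent–offspring link: r = (1/2)^1 = 1/2).
r to a half-sibling = 0.25 (half-sibs share one parent — one path of length 2: r = (1/2)^2 = 1/4).
r to a grandoffspring = 1/4 (two parent–offspring links: r = (1/2)^2 = 1/4).
Summing one r·B term per recipient: 4·0.5·0.337 + 4·0.25·0.461 + 3·0.25·0.231 = 1.30825.

1.30825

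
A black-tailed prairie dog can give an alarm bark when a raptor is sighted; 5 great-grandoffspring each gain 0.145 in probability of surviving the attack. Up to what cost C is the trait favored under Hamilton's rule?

0.090625

r to a great-grandoffspring = 1/8 (three parent–offspring links: r = (1/2)^3 = 1/8).
Hamilton's rule: n·r·B > C, so the trait is favored while C < n·r·B = 5·0.125·0.145 = 0.090625.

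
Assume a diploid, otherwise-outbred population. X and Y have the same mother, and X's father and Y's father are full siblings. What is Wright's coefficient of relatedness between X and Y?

0.375

Independent pedigree routes through distinct common ancestors add.
X and Y are related in two ways: half-sibs through their shared mother (r = 1/4) and first cousins through their fathers (r = 1/8).
r = 1/4 + 1/8 = 3/8 = 0.375.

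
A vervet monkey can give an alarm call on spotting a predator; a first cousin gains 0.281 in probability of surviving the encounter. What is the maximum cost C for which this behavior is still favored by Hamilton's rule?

r to a first cousin = 1/8 (first cousins share one grandparent pair — two paths of length 4: r = 2·(1/2)^4 = 1/8).
Hamilton's rule: n·r·B > C, so the trait is favored while C < n·r·B = 1·0.125·0.281 = 0.035125.

0.035125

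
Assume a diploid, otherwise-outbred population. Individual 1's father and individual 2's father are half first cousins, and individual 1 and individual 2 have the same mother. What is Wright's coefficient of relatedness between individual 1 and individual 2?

Wright's path rule: contributions from independent ancestry routes add.
Individual 1 and individual 2 are related in two ways: half second cousins through their fathers (r = 1/64) and half-sibs through their shared mother (r = 1/4).
r = 1/64 + 1/4 = 17/64 = 0.265625.

0.265625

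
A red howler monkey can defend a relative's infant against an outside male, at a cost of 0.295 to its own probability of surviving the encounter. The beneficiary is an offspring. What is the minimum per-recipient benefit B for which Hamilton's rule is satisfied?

0.59

r to an offspring = 0.5 (one parent–offspring link: r = (1/2)^1 = 1/2).
Hamilton's rule with n recipients of equal r: n·r·B > C, so B > C/(n·r) = 0.295/(1·0.5) = 0.59.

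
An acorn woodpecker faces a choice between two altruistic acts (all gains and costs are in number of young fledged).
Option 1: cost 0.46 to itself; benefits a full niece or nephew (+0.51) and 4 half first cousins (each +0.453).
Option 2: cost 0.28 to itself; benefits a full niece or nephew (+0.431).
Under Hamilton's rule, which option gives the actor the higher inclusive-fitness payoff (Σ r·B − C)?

Option 2

Option 1: r to a full niece or nephew = 0.25.
Option 1: r to a half first cousin = 0.0625.
Option 1: Σ r·B − C = (1·0.25·0.51 + 4·0.0625·0.453) − 0.46 = -0.21925.
Option 2: r to a full niece or nephew = 0.25.
Option 2: Σ r·B − C = (1·0.25·0.431) − 0.28 = -0.17225.
Option 2 has the higher net inclusive-fitness payoff.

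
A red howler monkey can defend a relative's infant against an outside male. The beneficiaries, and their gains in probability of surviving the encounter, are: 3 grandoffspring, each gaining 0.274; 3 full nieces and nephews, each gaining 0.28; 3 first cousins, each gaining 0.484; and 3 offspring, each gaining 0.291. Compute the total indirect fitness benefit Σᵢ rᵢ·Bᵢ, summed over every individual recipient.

1.0335

r to a grandoffspring = 0.25 (two parent–offspring links: r = (1/2)^2 = 1/4).
r to a full niece or nephew = 1/4 (full aunt/uncle↔niece/nephew: two paths of length 3 through the shared grandparent pair: r = 2·(1/2)^3 = 1/4).
r to a first cousin = 0.125 (first cousins share one grandparent pair — two paths of length 4: r = 2·(1/2)^4 = 1/8).
r to an offspring = 1/2 (one parent–offspring link: r = (1/2)^1 = 1/2).
Summing one r·B term per recipient: 3·0.25·0.274 + 3·0.25·0.28 + 3·0.125·0.484 + 3·0.5·0.291 = 1.0335.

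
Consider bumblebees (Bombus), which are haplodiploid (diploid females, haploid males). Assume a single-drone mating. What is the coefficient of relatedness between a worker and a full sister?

Haplodiploid full sisters inherit their father's entire haploid genome identically (contributing 1/2) and on average half of their mother's contribution (1/2 · 1/2 = 1/4); r = 1/2 + 1/4 = 3/4.

0.75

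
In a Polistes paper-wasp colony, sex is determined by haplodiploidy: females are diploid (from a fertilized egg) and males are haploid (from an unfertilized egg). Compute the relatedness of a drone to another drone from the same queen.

Haploid brothers each carry a random half of the queen's diploid genome, so on average they share half: r = 1/2.

0.5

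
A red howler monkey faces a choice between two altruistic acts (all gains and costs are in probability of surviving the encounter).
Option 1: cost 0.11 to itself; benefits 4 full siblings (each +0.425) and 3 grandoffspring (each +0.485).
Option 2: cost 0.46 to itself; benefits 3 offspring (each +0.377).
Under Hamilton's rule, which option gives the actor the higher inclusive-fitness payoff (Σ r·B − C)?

Option 1

Option 1: r to a full sibling = 0.5.
Option 1: r to a grandoffspring = 0.25.
Option 1: Σ r·B − C = (4·0.5·0.425 + 3·0.25·0.485) − 0.11 = 1.10375.
Option 2: r to an offspring = 0.5.
Option 2: Σ r·B − C = (3·0.5·0.377) − 0.46 = 0.1055.
Option 1 has the higher net inclusive-fitness payoff.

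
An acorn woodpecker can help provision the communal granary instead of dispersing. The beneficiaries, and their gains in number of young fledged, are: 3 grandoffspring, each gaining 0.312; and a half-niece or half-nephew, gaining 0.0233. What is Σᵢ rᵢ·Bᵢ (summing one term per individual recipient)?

r to a grandoffspring = 1/4 (two parent–offspring links: r = (1/2)^2 = 1/4).
r to a half-niece or half-nephew = 0.125 (half-aunt/uncle↔niece/nephew: one path of length 3: r = (1/2)^3 = 1/8).
Summing one r·B term per recipient: 3·0.25·0.312 + 1·0.125·0.0233 = 0.2369125.

0.2369125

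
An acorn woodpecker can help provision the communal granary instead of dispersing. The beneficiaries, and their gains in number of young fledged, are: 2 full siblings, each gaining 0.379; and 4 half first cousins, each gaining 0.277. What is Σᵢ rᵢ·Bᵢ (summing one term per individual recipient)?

r to a full sibling = 1/2 (full sibs share both parents — two paths of length 2: r = 2·(1/2)^2 = 1/2).
r to a half first cousin = 1/16 (half first cousins share one grandparent — one path of length 4: r = (1/2)^4 = 1/16).
Summing one r·B term per recipient: 2·0.5·0.379 + 4·0.0625·0.277 = 0.44825.

0.44825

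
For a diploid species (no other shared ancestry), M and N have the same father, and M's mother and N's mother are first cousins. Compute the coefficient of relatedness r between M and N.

0.28125

Relatedness sums over independent paths through distinct common ancestors.
M and N are related in two ways: half-sibs through their shared father (r = 1/4) and second cousins through their mothers (r = 1/32).
r = 1/4 + 1/32 = 9/32 = 0.28125.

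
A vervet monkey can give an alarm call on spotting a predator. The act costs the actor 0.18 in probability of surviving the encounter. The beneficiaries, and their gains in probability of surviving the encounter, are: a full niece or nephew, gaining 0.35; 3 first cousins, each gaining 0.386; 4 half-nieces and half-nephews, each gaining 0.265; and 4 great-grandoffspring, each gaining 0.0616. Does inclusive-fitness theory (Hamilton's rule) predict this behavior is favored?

Hamilton's rule: the trait is favored when the sum of r·B over every recipient exceeds the actor's cost C.
r to a full niece or nephew = 0.25 (full aunt/uncle↔niece/nephew: two paths of length 3 through the shared grandparent pair: r = 2·(1/2)^3 = 1/4).
r to a first cousin = 1/8 (first cousins share one grandparent pair — two paths of length 4: r = 2·(1/2)^4 = 1/8).
r to a half-niece or half-nephew = 1/8 (half-aunt/uncle↔niece/nephew: one path of length 3: r = (1/2)^3 = 1/8).
r to a great-grandoffspring = 0.125 (three parent–offspring links: r = (1/2)^3 = 1/8).
Summing one r·B term per recipient: 1·0.25·0.35 + 3·0.125·0.386 + 4·0.125·0.265 + 4·0.125·0.0616 = 0.39555.
0.39555 > 0.18: the indirect benefit exceeds the cost.

Yes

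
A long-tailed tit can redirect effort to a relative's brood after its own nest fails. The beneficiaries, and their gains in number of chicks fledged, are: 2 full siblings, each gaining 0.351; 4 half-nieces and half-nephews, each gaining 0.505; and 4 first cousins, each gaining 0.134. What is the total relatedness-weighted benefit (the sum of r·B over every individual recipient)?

0.6705

r to a full sibling = 0.5 (full sibs share both parents — two paths of length 2: r = 2·(1/2)^2 = 1/2).
r to a half-niece or half-nephew = 1/8 (half-aunt/uncle↔niece/nephew: one path of length 3: r = (1/2)^3 = 1/8).
r to a first cousin = 1/8 (first cousins share one grandparent pair — two paths of length 4: r = 2·(1/2)^4 = 1/8).
Summing one r·B term per recipient: 2·0.5·0.351 + 4·0.125·0.505 + 4·0.125·0.134 = 0.6705.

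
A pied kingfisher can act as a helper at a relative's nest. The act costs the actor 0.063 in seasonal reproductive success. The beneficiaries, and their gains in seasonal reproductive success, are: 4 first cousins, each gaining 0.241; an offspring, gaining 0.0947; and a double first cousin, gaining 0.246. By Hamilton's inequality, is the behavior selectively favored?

Hamilton's rule: the trait is favored when the sum of r·B over every recipient exceeds the actor's cost C.
r to a first cousin = 1/8 (first cousins share one grandparent pair — two paths of length 4: r = 2·(1/2)^4 = 1/8).
r to an offspring = 0.5 (one parent–offspring link: r = (1/2)^1 = 1/2).
r to a double first cousin = 0.25 (double first cousins share both grandparent pairs — four paths of length 4: r = 4·(1/2)^4 = 1/4).
Summing one r·B term per recipient: 4·0.125·0.241 + 1·0.5·0.0947 + 1·0.25·0.246 = 0.22935.
0.22935 > 0.063: the indirect benefit exceeds the cost.

Yes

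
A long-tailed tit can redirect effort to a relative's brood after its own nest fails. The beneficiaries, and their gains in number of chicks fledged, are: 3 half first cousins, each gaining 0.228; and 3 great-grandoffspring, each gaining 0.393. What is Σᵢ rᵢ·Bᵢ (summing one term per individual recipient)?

r to a half first cousin = 1/16 (half first cousins share one grandparent — one path of length 4: r = (1/2)^4 = 1/16).
r to a great-grandoffspring = 0.125 (three parent–offspring links: r = (1/2)^3 = 1/8).
Summing one r·B term per recipient: 3·0.0625·0.228 + 3·0.125·0.393 = 0.190125.

0.190125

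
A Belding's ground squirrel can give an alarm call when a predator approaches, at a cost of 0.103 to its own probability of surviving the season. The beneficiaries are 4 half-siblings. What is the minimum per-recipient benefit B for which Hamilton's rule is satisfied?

r to a half-sibling = 1/4 (half-sibs share one parent — one path of length 2: r = (1/2)^2 = 1/4).
Hamilton's rule with n recipients of equal r: n·r·B > C, so B > C/(n·r) = 0.103/(4·0.25) = 0.103.

0.103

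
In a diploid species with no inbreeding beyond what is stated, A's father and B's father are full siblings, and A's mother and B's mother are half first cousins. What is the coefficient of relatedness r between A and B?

Wright's path rule: contributions from independent ancestry routes add.
A and B are related in two ways: first cousins through their fathers (r = 1/8) and half second cousins through their mothers (r = 1/64).
r = 1/8 + 1/64 = 0.140625.

0.140625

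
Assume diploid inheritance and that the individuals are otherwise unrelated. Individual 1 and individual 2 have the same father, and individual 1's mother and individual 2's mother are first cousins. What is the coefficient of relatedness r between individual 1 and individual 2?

Wright's path rule: contributions from independent ancestry routes add.
Individual 1 and individual 2 are related in two ways: half-sibs through their shared father (r = 1/4) and second cousins through their mothers (r = 1/32).
r = 1/4 + 1/32 = 9/32 = 0.28125.

0.28125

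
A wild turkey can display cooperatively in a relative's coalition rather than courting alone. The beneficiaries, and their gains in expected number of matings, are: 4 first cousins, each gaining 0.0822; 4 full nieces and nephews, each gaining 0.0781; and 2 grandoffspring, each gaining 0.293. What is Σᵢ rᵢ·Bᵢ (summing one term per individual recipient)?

0.2657

r to a first cousin = 1/8 (first cousins share one grandparent pair — two paths of length 4: r = 2·(1/2)^4 = 1/8).
r to a full niece or nephew = 0.25 (full aunt/uncle↔niece/nephew: two paths of length 3 through the shared grandparent pair: r = 2·(1/2)^3 = 1/4).
r to a grandoffspring = 0.25 (two parent–offspring links: r = (1/2)^2 = 1/4).
Summing one r·B term per recipient: 4·0.125·0.0822 + 4·0.25·0.0781 + 2·0.25·0.293 = 0.2657.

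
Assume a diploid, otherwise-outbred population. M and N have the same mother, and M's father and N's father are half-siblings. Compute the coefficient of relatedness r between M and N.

0.3125

Wright's path rule: contributions from independent ancestry routes add.
M and N are related in two ways: half-sibs through their shared mother (r = 1/4) and half first cousins through their fathers (r = 1/16).
r = 1/4 + 1/16 = 5/16 = 0.3125.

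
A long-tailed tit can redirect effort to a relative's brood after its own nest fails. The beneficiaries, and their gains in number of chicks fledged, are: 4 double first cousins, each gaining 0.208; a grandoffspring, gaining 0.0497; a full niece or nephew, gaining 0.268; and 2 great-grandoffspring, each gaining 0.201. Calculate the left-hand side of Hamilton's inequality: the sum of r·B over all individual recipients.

0.337675

r to a double first cousin = 0.25 (double first cousins share both grandparent pairs — four paths of length 4: r = 4·(1/2)^4 = 1/4).
r to a grandoffspring = 1/4 (two parent–offspring links: r = (1/2)^2 = 1/4).
r to a full niece or nephew = 1/4 (full aunt/uncle↔niece/nephew: two paths of length 3 through the shared grandparent pair: r = 2·(1/2)^3 = 1/4).
r to a great-grandoffspring = 0.125 (three parent–offspring links: r = (1/2)^3 = 1/8).
Summing one r·B term per recipient: 4·0.25·0.208 + 1·0.25·0.0497 + 1·0.25·0.268 + 2·0.125·0.201 = 0.337675.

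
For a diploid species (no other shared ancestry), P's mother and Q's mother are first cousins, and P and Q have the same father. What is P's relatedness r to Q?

0.28125

Independent pedigree routes through distinct common ancestors add.
P and Q are related in two ways: second cousins through their mothers (r = 1/32) and half-sibs through their shared father (r = 1/4).
r = 1/32 + 1/4 = 9/32 = 0.28125.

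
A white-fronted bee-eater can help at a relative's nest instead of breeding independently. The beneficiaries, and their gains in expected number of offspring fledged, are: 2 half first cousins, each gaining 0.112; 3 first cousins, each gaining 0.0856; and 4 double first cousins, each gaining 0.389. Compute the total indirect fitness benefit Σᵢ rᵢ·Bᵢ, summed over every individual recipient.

r to a half first cousin = 1/16 (half first cousins share one grandparent — one path of length 4: r = (1/2)^4 = 1/16).
r to a first cousin = 1/8 (first cousins share one grandparent pair — two paths of length 4: r = 2·(1/2)^4 = 1/8).
r to a double first cousin = 1/4 (double first cousins share both grandparent pairs — four paths of length 4: r = 4·(1/2)^4 = 1/4).
Summing one r·B term per recipient: 2·0.0625·0.112 + 3·0.125·0.0856 + 4·0.25·0.389 = 0.4351.

0.4351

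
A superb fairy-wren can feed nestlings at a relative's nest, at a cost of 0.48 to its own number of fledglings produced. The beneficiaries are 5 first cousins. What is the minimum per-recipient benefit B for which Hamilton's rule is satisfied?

r to a first cousin = 1/8 (first cousins share one grandparent pair — two paths of length 4: r = 2·(1/2)^4 = 1/8).
Hamilton's rule with n recipients of equal r: n·r·B > C, so B > C/(n·r) = 0.48/(5·0.125) = 0.768.

0.768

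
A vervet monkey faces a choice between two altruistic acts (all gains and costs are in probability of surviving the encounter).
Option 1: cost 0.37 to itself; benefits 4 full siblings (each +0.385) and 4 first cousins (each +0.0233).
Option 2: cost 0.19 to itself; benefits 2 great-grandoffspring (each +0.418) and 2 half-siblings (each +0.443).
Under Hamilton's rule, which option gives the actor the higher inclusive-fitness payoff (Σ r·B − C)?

Option 1

Option 1: r to a full sibling = 0.5.
Option 1: r to a first cousin = 0.125.
Option 1: Σ r·B − C = (4·0.5·0.385 + 4·0.125·0.0233) − 0.37 = 0.41165.
Option 2: r to a great-grandoffspring = 0.125.
Option 2: r to a half-sibling = 0.25.
Option 2: Σ r·B − C = (2·0.125·0.418 + 2·0.25·0.443) − 0.19 = 0.136.
Option 1 has the higher net inclusive-fitness payoff.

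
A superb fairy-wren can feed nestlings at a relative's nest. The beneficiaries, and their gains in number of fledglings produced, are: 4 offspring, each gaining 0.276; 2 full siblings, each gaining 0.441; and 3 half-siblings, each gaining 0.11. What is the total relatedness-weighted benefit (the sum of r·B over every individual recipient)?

r to an offspring = 1/2 (one parent–offspring link: r = (1/2)^1 = 1/2).
r to a full sibling = 0.5 (full sibs share both parents — two paths of length 2: r = 2·(1/2)^2 = 1/2).
r to a half-sibling = 1/4 (half-sibs share one parent — one path of length 2: r = (1/2)^2 = 1/4).
Summing one r·B term per recipient: 4·0.5·0.276 + 2·0.5·0.441 + 3·0.25·0.11 = 1.0755.

1.0755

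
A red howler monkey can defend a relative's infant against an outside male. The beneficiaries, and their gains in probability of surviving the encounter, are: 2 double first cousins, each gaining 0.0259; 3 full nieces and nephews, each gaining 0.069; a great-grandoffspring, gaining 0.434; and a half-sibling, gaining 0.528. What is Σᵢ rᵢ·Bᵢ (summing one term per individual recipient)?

r to a double first cousin = 1/4 (double first cousins share both grandparent pairs — four paths of length 4: r = 4·(1/2)^4 = 1/4).
r to a full niece or nephew = 0.25 (full aunt/uncle↔niece/nephew: two paths of length 3 through the shared grandparent pair: r = 2·(1/2)^3 = 1/4).
r to a great-grandoffspring = 0.125 (three parent–offspring links: r = (1/2)^3 = 1/8).
r to a half-sibling = 1/4 (half-sibs share one parent — one path of length 2: r = (1/2)^2 = 1/4).
Summing one r·B term per recipient: 2·0.25·0.0259 + 3·0.25·0.069 + 1·0.125·0.434 + 1·0.25·0.528 = 0.25095.

0.25095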